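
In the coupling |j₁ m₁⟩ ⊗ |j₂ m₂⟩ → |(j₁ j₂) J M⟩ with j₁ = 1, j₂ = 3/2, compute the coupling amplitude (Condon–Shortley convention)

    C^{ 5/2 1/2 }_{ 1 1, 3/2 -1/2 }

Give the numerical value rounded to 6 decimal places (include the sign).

+0.547723

√[6·0!2!3!/6! · 2!0!1!2!3!2!] = √(24/5)
  +(−1)^0/∏(0,0,0,1,2,2)! = 1/4  (running 1/4)
⟨..|..⟩ = √(24/5)·(1/4) = +0.547723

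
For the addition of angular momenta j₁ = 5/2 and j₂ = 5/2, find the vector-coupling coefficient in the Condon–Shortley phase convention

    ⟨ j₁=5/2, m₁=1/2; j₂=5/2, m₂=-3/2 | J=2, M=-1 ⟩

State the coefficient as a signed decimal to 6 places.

j₁+j₂−J=3  J+j₁−j₂=2  J−j₁+j₂=2  j₁+j₂+J+1=8
(j₁±m₁, j₂±m₂, J±M) = (3,2,1,4,1,3)
P² = 36/7
sum k=0..1:
  [0] +1/12 = 1/12
  [1] −1/4 = -1/4
S = -1/6
C² = P²·S² = 1/7 ; C = -0.377964

-0.377964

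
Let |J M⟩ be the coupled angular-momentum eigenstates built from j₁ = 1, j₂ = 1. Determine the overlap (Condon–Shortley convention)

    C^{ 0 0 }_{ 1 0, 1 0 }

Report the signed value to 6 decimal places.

√[1·2!0!0!/3! · 1!1!1!1!0!0!] = √(1/3)
  +(−1)^1/∏(1,1,0,0,0,0)! = -1  (running -1)
⟨..|..⟩ = √(1/3)·(-1) = -0.577350

−√(1/3) = -0.577350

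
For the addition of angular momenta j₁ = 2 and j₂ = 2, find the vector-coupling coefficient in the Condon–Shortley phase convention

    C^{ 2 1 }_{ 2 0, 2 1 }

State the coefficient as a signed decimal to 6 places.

−√(1/14) = -0.267261

j₁+j₂−J=2  J+j₁−j₂=2  J−j₁+j₂=2  j₁+j₂+J+1=7
(j₁±m₁, j₂±m₂, J±M) = (2,2,3,1,3,1)
P² = 8/7
sum k=1..2:
  [1] −1/2 = -1/2
  [2] +1/4 = 1/4
S = -1/4
C² = P²·S² = 1/14 ; C = -0.267261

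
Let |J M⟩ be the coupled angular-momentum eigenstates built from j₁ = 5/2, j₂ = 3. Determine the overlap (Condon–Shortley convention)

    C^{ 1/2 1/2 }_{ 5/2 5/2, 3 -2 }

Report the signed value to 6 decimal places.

√[2·5!0!1!/7! · 5!0!1!5!1!0!] = √(4800/7)
  +(−1)^0/∏(0,5,0,1,0,0)! = 1/120  (running 1/120)
⟨..|..⟩ = √(4800/7)·(1/120) = +0.218218

+0.218218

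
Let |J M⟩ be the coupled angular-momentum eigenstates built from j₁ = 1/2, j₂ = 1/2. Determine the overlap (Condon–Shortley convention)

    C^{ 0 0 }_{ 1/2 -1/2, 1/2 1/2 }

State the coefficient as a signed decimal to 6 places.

√[1·1!0!0!/2! · 0!1!1!0!0!0!] = √(1/2)
  +(−1)^1/∏(1,0,0,0,0,0)! = -1  (running -1)
⟨..|..⟩ = √(1/2)·(-1) = -0.707107

-0.707107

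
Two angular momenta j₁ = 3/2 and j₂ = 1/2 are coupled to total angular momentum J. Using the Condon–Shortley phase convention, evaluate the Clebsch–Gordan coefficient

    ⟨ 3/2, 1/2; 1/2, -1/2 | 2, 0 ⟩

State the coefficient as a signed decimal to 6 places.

+0.707107  (= +√(1/2))

√[5·0!3!1!/5! · 2!1!0!1!2!2!] = √(2)
  +(−1)^0/∏(0,0,1,0,2,1)! = 1/2  (running 1/2)
⟨..|..⟩ = √(2)·(1/2) = +0.707107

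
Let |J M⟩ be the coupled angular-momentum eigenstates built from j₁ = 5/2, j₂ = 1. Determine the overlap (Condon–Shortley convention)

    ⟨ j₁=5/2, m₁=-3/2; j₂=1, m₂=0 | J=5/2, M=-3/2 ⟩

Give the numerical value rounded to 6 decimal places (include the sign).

√[6·1!4!1!/7! · 1!4!1!1!1!4!] = √(576/35)
  +(−1)^0/∏(0,1,4,1,0,0)! = 1/24  (running 1/24)
  +(−1)^1/∏(1,0,3,0,1,1)! = -1/6  (running -1/8)
⟨..|..⟩ = √(576/35)·(-1/8) = -0.507093

−√(9/35) = -0.507093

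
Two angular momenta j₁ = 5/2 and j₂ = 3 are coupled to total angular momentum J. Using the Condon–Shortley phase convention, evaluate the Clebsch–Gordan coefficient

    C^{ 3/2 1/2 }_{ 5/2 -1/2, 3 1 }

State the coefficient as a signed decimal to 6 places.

j₁+j₂−J=4  J+j₁−j₂=1  J−j₁+j₂=2  j₁+j₂+J+1=8
(j₁±m₁, j₂±m₂, J±M) = (2,3,4,2,2,1)
P² = 192/35
sum k=2..3:
  [2] +1/8 = 1/8
  [3] −1/6 = -1/6
S = -1/24
C² = P²·S² = 1/105 ; C = -0.097590

-0.097590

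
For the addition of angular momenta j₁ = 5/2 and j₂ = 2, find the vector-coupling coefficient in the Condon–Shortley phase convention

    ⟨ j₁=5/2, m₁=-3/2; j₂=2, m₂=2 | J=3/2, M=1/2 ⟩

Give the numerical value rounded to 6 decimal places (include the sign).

−√(32/105) = -0.552052

√[4·3!2!1!/7! · 1!4!4!0!2!1!] = √(384/35)
  +(−1)^3/∏(3,0,1,1,1,0)! = -1/6  (running -1/6)
⟨..|..⟩ = √(384/35)·(-1/6) = -0.552052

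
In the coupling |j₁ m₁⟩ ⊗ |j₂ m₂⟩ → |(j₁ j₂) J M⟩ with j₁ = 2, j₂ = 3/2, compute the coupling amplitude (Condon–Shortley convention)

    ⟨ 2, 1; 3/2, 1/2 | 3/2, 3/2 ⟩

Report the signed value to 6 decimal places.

-0.632456

√[4·2!2!1!/6! · 3!1!2!1!3!0!] = √(8/5)
  +(−1)^1/∏(1,1,0,1,2,0)! = -1/2  (running -1/2)
⟨..|..⟩ = √(8/5)·(-1/2) = -0.632456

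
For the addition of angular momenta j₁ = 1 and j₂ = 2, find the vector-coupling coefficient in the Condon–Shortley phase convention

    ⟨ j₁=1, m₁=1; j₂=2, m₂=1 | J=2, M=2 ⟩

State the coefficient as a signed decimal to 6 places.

j₁+j₂−J=1  J+j₁−j₂=1  J−j₁+j₂=3  j₁+j₂+J+1=6
(j₁±m₁, j₂±m₂, J±M) = (2,0,3,1,4,0)
P² = 12
sum k=0..0:
  [0] +1/6 = 1/6
S = 1/6
C² = P²·S² = 1/3 ; C = +0.577350

+√(1/3) ≈ +0.577350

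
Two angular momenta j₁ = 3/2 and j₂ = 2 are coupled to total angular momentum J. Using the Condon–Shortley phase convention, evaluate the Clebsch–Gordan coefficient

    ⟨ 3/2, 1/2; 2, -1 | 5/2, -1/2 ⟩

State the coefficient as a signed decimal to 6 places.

+0.597614  (= +√(5/14))

√[6·1!2!3!/7! · 2!1!1!3!2!3!] = √(72/35)
  +(−1)^0/∏(0,1,1,1,1,2)! = 1/2  (running 1/2)
  +(−1)^1/∏(1,0,0,0,2,3)! = -1/12  (running 5/12)
⟨..|..⟩ = √(72/35)·(5/12) = +0.597614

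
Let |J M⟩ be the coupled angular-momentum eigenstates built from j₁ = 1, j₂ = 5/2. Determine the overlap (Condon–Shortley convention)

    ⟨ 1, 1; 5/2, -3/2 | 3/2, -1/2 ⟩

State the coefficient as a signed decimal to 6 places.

j₁+j₂−J=2  J+j₁−j₂=0  J−j₁+j₂=3  j₁+j₂+J+1=6
(j₁±m₁, j₂±m₂, J±M) = (2,0,1,4,1,2)
P² = 32/5
sum k=0..0:
  [0] +1/4 = 1/4
S = 1/4
C² = P²·S² = 2/5 ; C = +0.632456

+√(2/5) = +0.632456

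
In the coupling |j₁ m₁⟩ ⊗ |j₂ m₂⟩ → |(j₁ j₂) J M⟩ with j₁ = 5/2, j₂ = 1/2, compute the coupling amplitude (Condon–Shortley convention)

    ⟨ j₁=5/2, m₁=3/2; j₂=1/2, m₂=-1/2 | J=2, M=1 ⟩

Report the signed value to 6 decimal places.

+√(2/3) = +0.816497

triangle: 1!×4!×0!/6! = 24/720
(j±m)!: 4!×1!×0!×1!×3!×1! = 144
prefactor² = (2J+1)×Δ×N² = 24
  k=0: +1/(0!×1!×1!×0!×3!×0!) = 1/6
Σ = 1/6  ⇒  CG² = 24×1/6² = 2/3
CG = +√(2/3) = +0.816497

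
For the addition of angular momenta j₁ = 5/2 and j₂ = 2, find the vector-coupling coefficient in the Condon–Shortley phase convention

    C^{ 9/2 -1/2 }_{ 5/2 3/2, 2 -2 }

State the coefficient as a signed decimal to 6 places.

triangle: 0!×5!×4!/10! = 2880/3628800
(j±m)!: 4!×1!×0!×4!×4!×5! = 1658880
prefactor² = (2J+1)×Δ×N² = 92160/7
  k=0: +1/(0!×0!×1!×0!×4!×4!) = 1/576
Σ = 1/576  ⇒  CG² = 92160/7×1/576² = 5/126
CG = +√(5/126) = +0.199205

+√(5/126) ≈ +0.199205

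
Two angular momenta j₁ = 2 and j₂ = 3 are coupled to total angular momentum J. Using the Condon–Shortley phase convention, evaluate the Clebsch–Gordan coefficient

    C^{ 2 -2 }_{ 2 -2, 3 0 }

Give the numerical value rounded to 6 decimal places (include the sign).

-0.267261  (= −√(1/14))

√[5·3!1!3!/8! · 0!4!3!3!0!4!] = √(648/7)
  +(−1)^3/∏(3,0,1,0,0,3)! = -1/36  (running -1/36)
⟨..|..⟩ = √(648/7)·(-1/36) = -0.267261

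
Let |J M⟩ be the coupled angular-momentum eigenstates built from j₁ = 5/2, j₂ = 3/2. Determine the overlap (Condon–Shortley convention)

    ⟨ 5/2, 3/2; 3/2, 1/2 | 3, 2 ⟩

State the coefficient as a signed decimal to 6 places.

triangle: 1!·4!·2!/8! = 48/40320
(j±m)!: 4!·1!·2!·1!·5!·1! = 5760
prefactor² = (2J+1)·Δ·N² = 48
  k=0: +1/(0!·1!·1!·2!·3!·0!) = 1/12
  k=1: −1/(1!·0!·0!·1!·4!·1!) = -1/24
Σ = 1/24  ⇒  CG² = 48·1/24² = 1/12
CG = +√(1/12) = +0.288675

+√(1/12) = +0.288675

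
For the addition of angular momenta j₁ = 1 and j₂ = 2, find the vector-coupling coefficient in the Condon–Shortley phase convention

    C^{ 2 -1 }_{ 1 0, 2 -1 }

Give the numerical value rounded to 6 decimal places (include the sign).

+√(1/6) = +0.408248

√[5·1!1!3!/6! · 1!1!1!3!1!3!] = √(3/2)
  +(−1)^0/∏(0,1,1,1,0,2)! = 1/2  (running 1/2)
  +(−1)^1/∏(1,0,0,0,1,3)! = -1/6  (running 1/3)
⟨..|..⟩ = √(3/2)·(1/3) = +0.408248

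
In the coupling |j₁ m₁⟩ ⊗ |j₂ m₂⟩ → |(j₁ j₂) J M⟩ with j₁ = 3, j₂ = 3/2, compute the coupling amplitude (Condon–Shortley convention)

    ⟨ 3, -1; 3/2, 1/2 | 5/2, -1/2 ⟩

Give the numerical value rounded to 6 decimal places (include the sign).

triangle: 2!*4!*1!/8! = 48/40320
(j±m)!: 2!*4!*2!*1!*2!*3! = 1152
prefactor² = (2J+1)*Δ*N² = 288/35
  k=1: −1/(1!*1!*3!*1!*1!*0!) = -1/6
  k=2: +1/(2!*0!*2!*0!*2!*1!) = 1/8
Σ = -1/24  ⇒  CG² = 288/35*(-1/24)² = 1/70
CG = −√(1/70) = -0.119523

-0.119523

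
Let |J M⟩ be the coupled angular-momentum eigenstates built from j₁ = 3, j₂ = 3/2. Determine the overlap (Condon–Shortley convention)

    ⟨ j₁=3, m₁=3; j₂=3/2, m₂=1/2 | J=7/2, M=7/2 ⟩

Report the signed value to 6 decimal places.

j₁+j₂−J=1  J+j₁−j₂=5  J−j₁+j₂=2  j₁+j₂+J+1=9
(j₁±m₁, j₂±m₂, J±M) = (6,0,2,1,7,0)
P² = 38400
sum k=0..0:
  [0] +1/240 = 1/240
S = 1/240
C² = P²·S² = 2/3 ; C = +0.816497

+√(2/3) = +0.816497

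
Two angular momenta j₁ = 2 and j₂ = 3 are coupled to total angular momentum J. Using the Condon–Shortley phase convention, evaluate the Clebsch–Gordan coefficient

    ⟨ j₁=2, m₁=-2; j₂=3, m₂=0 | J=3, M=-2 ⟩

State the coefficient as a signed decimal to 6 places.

√[7·2!2!4!/9! · 0!4!3!3!1!5!] = √(192)
  +(−1)^2/∏(2,0,2,1,0,3)! = 1/24  (running 1/24)
⟨..|..⟩ = √(192)·(1/24) = +0.577350

+0.577350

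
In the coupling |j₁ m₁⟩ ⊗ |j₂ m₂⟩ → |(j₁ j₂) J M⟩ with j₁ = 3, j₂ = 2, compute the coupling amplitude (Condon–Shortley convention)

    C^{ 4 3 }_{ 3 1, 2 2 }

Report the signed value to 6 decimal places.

−√(1/2) = -0.707107

√[9·1!5!3!/10! · 4!2!4!0!7!1!] = √(10368)
  +(−1)^1/∏(1,0,1,3,4,0)! = -1/144  (running -1/144)
⟨..|..⟩ = √(10368)·(-1/144) = -0.707107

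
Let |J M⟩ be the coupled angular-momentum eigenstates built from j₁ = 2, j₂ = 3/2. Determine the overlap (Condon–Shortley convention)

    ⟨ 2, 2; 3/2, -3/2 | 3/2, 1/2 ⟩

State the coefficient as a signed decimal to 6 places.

+√(2/5) ≈ +0.632456

triangle: 2!·2!·1!/6! = 4/720
(j±m)!: 4!·0!·0!·3!·2!·1! = 288
prefactor² = (2J+1)·Δ·N² = 32/5
  k=0: +1/(0!·2!·0!·0!·2!·1!) = 1/4
Σ = 1/4  ⇒  CG² = 32/5·1/4² = 2/5
CG = +√(2/5) = +0.632456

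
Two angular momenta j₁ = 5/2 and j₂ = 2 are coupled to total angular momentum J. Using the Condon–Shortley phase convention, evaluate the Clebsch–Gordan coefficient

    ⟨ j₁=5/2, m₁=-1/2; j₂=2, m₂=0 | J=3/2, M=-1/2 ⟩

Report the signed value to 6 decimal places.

j₁+j₂−J=3  J+j₁−j₂=2  J−j₁+j₂=1  j₁+j₂+J+1=7
(j₁±m₁, j₂±m₂, J±M) = (2,3,2,2,1,2)
P² = 32/35
sum k=1..2:
  [1] −1/4 = -1/4
  [2] +1/2 = 1/2
S = 1/4
C² = P²·S² = 2/35 ; C = +0.239046

+0.239046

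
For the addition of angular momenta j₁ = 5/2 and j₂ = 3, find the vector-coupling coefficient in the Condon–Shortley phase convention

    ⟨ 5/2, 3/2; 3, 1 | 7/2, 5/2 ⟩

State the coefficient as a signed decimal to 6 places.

j₁+j₂−J=2  J+j₁−j₂=3  J−j₁+j₂=4  j₁+j₂+J+1=10
(j₁±m₁, j₂±m₂, J±M) = (4,1,4,2,6,1)
P² = 18432/35
sum k=0..1:
  [0] +1/96 = 1/96
  [1] −1/36 = -1/36
S = -5/288
C² = P²·S² = 10/63 ; C = -0.398410

−√(10/63) = -0.398410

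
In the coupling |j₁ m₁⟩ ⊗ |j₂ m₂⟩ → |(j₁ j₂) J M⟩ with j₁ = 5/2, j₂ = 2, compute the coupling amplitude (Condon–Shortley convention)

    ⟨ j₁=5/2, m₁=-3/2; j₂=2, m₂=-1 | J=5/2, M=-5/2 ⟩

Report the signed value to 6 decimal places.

−√(3/7) = -0.654654

triangle: 2!×3!×2!/8! = 24/40320
(j±m)!: 1!×4!×1!×3!×0!×5! = 17280
prefactor² = (2J+1)×Δ×N² = 432/7
  k=1: −1/(1!×1!×3!×0!×0!×2!) = -1/12
Σ = -1/12  ⇒  CG² = 432/7×(-1/12)² = 3/7
CG = −√(3/7) = -0.654654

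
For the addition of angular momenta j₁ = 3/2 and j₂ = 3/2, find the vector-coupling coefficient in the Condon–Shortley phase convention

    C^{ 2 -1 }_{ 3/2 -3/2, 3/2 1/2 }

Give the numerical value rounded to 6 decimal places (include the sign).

j₁+j₂−J=1  J+j₁−j₂=2  J−j₁+j₂=2  j₁+j₂+J+1=6
(j₁±m₁, j₂±m₂, J±M) = (0,3,2,1,1,3)
P² = 2
sum k=1..1:
  [1] −1/2 = -1/2
S = -1/2
C² = P²·S² = 1/2 ; C = -0.707107

−√(1/2) = -0.707107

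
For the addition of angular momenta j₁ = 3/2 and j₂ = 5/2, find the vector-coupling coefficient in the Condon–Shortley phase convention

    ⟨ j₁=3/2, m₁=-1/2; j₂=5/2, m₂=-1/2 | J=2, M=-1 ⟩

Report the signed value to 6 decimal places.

j₁+j₂−J=2  J+j₁−j₂=1  J−j₁+j₂=3  j₁+j₂+J+1=7
(j₁±m₁, j₂±m₂, J±M) = (1,2,2,3,1,3)
P² = 12/7
sum k=1..2:
  [1] −1/2 = -1/2
  [2] +1/12 = 1/12
S = -5/12
C² = P²·S² = 25/84 ; C = -0.545545

-0.545545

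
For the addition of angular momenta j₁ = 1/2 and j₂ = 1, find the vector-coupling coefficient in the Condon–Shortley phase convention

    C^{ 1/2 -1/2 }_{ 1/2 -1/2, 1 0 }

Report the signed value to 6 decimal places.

−√(1/3) ≈ -0.577350

√[2·1!0!1!/3! · 0!1!1!1!0!1!] = √(1/3)
  +(−1)^1/∏(1,0,0,0,0,1)! = -1  (running -1)
⟨..|..⟩ = √(1/3)·(-1) = -0.577350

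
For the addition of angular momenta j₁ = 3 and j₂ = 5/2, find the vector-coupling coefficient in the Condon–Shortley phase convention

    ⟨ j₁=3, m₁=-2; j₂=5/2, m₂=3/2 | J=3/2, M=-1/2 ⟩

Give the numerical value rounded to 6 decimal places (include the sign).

−√(1/21) ≈ -0.218218

√[4·4!2!1!/8! · 1!5!4!1!1!2!] = √(192/7)
  +(−1)^3/∏(3,1,2,1,0,0)! = -1/12  (running -1/12)
  +(−1)^4/∏(4,0,1,0,1,1)! = 1/24  (running -1/24)
⟨..|..⟩ = √(192/7)·(-1/24) = -0.218218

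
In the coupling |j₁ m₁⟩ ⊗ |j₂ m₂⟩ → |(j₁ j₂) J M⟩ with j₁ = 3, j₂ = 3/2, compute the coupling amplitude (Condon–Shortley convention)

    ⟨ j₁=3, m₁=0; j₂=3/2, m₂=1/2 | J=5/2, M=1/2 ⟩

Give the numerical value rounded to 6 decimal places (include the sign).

triangle: 2!·4!·1!/8! = 48/40320
(j±m)!: 3!·3!·2!·1!·3!·2! = 864
prefactor² = (2J+1)·Δ·N² = 216/35
  k=1: −1/(1!·1!·2!·1!·2!·0!) = -1/4
  k=2: +1/(2!·0!·1!·0!·3!·1!) = 1/12
Σ = -1/6  ⇒  CG² = 216/35·(-1/6)² = 6/35
CG = −√(6/35) = -0.414039

−√(6/35) ≈ -0.414039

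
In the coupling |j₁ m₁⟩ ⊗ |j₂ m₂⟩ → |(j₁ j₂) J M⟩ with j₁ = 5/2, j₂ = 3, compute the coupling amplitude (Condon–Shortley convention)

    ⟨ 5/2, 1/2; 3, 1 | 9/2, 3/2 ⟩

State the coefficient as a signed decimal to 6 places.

j₁+j₂−J=1  J+j₁−j₂=4  J−j₁+j₂=5  j₁+j₂+J+1=11
(j₁±m₁, j₂±m₂, J±M) = (3,2,4,2,6,3)
P² = 138240/77
sum k=0..1:
  [0] +1/96 = 1/96
  [1] −1/72 = -1/72
S = -1/288
C² = P²·S² = 5/231 ; C = -0.147122

-0.147122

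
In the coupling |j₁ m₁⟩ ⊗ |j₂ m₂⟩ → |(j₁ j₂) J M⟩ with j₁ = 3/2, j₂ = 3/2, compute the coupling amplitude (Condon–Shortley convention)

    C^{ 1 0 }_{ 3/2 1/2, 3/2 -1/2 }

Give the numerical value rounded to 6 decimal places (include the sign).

triangle: 2!*1!*1!/5! = 2/120
(j±m)!: 2!*1!*1!*2!*1!*1! = 4
prefactor² = (2J+1)*Δ*N² = 1/5
  k=0: +1/(0!*2!*1!*1!*0!*0!) = 1/2
  k=1: −1/(1!*1!*0!*0!*1!*1!) = -1
Σ = -1/2  ⇒  CG² = 1/5*(-1/2)² = 1/20
CG = −√(1/20) = -0.223607

−√(1/20) ≈ -0.223607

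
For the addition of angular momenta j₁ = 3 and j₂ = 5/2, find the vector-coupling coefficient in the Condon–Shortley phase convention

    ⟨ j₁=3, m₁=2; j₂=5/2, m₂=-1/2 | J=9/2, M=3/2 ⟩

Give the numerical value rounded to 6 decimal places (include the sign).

j₁+j₂−J=1  J+j₁−j₂=5  J−j₁+j₂=4  j₁+j₂+J+1=11
(j₁±m₁, j₂±m₂, J±M) = (5,1,2,3,6,3)
P² = 345600/77
sum k=0..1:
  [0] +1/96 = 1/96
  [1] −1/720 = -1/720
S = 13/1440
C² = P²·S² = 169/462 ; C = +0.604815

+0.604815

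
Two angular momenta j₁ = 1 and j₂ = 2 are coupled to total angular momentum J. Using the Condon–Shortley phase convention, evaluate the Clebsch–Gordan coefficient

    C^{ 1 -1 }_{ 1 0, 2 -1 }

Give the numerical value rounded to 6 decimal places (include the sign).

triangle: 2!×0!×2!/5! = 4/120
(j±m)!: 1!×1!×1!×3!×0!×2! = 12
prefactor² = (2J+1)×Δ×N² = 6/5
  k=1: −1/(1!×1!×0!×0!×0!×2!) = -1/2
Σ = -1/2  ⇒  CG² = 6/5×(-1/2)² = 3/10
CG = −√(3/10) = -0.547723

-0.547723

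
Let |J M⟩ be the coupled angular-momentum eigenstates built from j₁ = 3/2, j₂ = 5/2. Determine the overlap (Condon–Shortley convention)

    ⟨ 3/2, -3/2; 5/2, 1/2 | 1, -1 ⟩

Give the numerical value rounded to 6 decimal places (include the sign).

−√(1/20) = -0.223607

triangle: 3!·0!·2!/6! = 12/720
(j±m)!: 0!·3!·3!·2!·0!·2! = 144
prefactor² = (2J+1)·Δ·N² = 36/5
  k=3: −1/(3!·0!·0!·0!·0!·2!) = -1/12
Σ = -1/12  ⇒  CG² = 36/5·(-1/12)² = 1/20
CG = −√(1/20) = -0.223607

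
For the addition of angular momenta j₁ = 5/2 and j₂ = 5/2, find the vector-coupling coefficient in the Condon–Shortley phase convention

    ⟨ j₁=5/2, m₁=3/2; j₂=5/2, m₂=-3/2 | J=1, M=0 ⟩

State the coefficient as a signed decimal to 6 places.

√[3·4!1!1!/7! · 4!1!1!4!1!1!] = √(288/35)
  +(−1)^0/∏(0,4,1,1,0,0)! = 1/24  (running 1/24)
  +(−1)^1/∏(1,3,0,0,1,1)! = -1/6  (running -1/8)
⟨..|..⟩ = √(288/35)·(-1/8) = -0.358569

-0.358569  (= −√(9/70))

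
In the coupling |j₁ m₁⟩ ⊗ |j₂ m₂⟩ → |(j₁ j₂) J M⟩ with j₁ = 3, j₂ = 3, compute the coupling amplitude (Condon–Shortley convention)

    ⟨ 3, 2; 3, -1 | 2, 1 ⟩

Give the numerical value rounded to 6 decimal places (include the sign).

-0.422577

√[5·4!2!2!/9! · 5!1!2!4!3!1!] = √(320/7)
  +(−1)^0/∏(0,4,1,2,1,0)! = 1/48  (running 1/48)
  +(−1)^1/∏(1,3,0,1,2,1)! = -1/12  (running -1/16)
⟨..|..⟩ = √(320/7)·(-1/16) = -0.422577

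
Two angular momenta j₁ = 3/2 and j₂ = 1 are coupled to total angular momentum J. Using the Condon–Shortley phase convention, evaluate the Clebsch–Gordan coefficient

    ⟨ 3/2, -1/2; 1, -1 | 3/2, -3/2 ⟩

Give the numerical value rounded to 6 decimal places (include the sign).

triangle: 1!*2!*1!/5! = 2/120
(j±m)!: 1!*2!*0!*2!*0!*3! = 24
prefactor² = (2J+1)*Δ*N² = 8/5
  k=0: +1/(0!*1!*2!*0!*0!*1!) = 1/2
Σ = 1/2  ⇒  CG² = 8/5*1/2² = 2/5
CG = +√(2/5) = +0.632456

+√(2/5) ≈ +0.632456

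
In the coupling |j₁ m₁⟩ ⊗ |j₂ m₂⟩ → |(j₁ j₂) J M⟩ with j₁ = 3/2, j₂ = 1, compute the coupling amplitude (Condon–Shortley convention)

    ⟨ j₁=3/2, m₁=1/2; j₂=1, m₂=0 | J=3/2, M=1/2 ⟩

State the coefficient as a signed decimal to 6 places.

+√(1/15) ≈ +0.258199

√[4·1!2!1!/5! · 2!1!1!1!2!1!] = √(4/15)
  +(−1)^0/∏(0,1,1,1,1,0)! = 1  (running 1)
  +(−1)^1/∏(1,0,0,0,2,1)! = -1/2  (running 1/2)
⟨..|..⟩ = √(4/15)·(1/2) = +0.258199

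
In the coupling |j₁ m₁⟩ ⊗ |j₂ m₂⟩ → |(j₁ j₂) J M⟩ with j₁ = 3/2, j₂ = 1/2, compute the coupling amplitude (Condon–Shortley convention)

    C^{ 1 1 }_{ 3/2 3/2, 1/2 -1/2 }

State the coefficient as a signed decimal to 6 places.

+0.866025  (= +√(3/4))

√[3·1!2!0!/4! · 3!0!0!1!2!0!] = √(3)
  +(−1)^0/∏(0,1,0,0,2,0)! = 1/2  (running 1/2)
⟨..|..⟩ = √(3)·(1/2) = +0.866025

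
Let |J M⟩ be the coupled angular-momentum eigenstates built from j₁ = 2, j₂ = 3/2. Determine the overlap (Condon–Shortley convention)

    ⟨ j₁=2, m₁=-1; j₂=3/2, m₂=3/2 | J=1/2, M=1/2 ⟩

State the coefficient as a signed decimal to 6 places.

j₁+j₂−J=3  J+j₁−j₂=1  J−j₁+j₂=0  j₁+j₂+J+1=5
(j₁±m₁, j₂±m₂, J±M) = (1,3,3,0,1,0)
P² = 18/5
sum k=3..3:
  [3] −1/6 = -1/6
S = -1/6
C² = P²·S² = 1/10 ; C = -0.316228

-0.316228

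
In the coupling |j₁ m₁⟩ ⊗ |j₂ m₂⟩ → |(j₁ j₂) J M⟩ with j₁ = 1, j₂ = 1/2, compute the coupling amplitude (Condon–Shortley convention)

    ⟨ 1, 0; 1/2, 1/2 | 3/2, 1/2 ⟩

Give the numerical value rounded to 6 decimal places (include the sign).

triangle: 0!×2!×1!/4! = 2/24
(j±m)!: 1!×1!×1!×0!×2!×1! = 2
prefactor² = (2J+1)×Δ×N² = 2/3
  k=0: +1/(0!×0!×1!×1!×1!×0!) = 1
Σ = 1  ⇒  CG² = 2/3×1² = 2/3
CG = +√(2/3) = +0.816497

+√(2/3) ≈ +0.816497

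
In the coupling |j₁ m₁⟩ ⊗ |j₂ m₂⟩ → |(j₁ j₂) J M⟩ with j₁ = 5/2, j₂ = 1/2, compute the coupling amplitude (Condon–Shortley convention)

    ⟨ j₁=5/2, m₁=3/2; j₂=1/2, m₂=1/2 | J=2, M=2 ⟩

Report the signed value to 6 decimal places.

√[5·1!4!0!/6! · 4!1!1!0!4!0!] = √(96)
  +(−1)^1/∏(1,0,0,0,4,0)! = -1/24  (running -1/24)
⟨..|..⟩ = √(96)·(-1/24) = -0.408248

-0.408248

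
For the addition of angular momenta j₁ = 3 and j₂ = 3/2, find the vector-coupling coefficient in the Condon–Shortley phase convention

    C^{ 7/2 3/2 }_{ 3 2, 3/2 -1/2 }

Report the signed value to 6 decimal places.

triangle: 1!×5!×2!/9! = 240/362880
(j±m)!: 5!×1!×1!×2!×5!×2! = 57600
prefactor² = (2J+1)×Δ×N² = 6400/21
  k=0: +1/(0!×1!×1!×1!×4!×1!) = 1/24
  k=1: −1/(1!×0!×0!×0!×5!×2!) = -1/240
Σ = 3/80  ⇒  CG² = 6400/21×3/80² = 3/7
CG = +√(3/7) = +0.654654

+√(3/7) ≈ +0.654654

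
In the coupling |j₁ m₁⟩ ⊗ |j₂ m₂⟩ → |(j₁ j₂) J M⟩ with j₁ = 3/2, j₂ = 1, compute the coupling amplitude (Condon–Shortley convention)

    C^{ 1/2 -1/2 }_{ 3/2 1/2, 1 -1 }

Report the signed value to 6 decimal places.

+0.408248

j₁+j₂−J=2  J+j₁−j₂=1  J−j₁+j₂=0  j₁+j₂+J+1=4
(j₁±m₁, j₂±m₂, J±M) = (2,1,0,2,0,1)
P² = 2/3
sum k=0..0:
  [0] +1/2 = 1/2
S = 1/2
C² = P²·S² = 1/6 ; C = +0.408248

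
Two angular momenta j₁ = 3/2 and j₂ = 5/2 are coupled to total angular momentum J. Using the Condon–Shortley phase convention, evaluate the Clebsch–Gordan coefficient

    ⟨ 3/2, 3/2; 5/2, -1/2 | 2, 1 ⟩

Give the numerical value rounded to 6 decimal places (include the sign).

√[5·2!1!3!/7! · 3!0!2!3!3!1!] = √(36/7)
  +(−1)^0/∏(0,2,0,2,1,1)! = 1/4  (running 1/4)
⟨..|..⟩ = √(36/7)·(1/4) = +0.566947

+√(9/28) = +0.566947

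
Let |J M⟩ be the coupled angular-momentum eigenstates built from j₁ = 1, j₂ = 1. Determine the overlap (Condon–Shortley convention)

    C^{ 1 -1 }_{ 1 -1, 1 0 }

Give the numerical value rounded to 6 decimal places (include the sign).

√[3·1!1!1!/4! · 0!2!1!1!0!2!] = √(1/2)
  +(−1)^1/∏(1,0,1,0,0,1)! = -1  (running -1)
⟨..|..⟩ = √(1/2)·(-1) = -0.707107

-0.707107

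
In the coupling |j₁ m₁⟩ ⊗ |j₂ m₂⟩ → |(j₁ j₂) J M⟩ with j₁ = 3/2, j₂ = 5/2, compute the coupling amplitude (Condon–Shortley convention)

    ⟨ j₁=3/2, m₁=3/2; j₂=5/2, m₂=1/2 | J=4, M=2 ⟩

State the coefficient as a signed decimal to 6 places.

j₁+j₂−J=0  J+j₁−j₂=3  J−j₁+j₂=5  j₁+j₂+J+1=9
(j₁±m₁, j₂±m₂, J±M) = (3,0,3,2,6,2)
P² = 12960/7
sum k=0..0:
  [0] +1/72 = 1/72
S = 1/72
C² = P²·S² = 5/14 ; C = +0.597614

+√(5/14) = +0.597614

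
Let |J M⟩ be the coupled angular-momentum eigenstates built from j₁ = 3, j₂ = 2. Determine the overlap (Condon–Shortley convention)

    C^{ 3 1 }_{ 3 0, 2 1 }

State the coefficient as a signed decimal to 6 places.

-0.182574  (= −√(1/30))

j₁+j₂−J=2  J+j₁−j₂=4  J−j₁+j₂=2  j₁+j₂+J+1=9
(j₁±m₁, j₂±m₂, J±M) = (3,3,3,1,4,2)
P² = 96/5
sum k=1..2:
  [1] −1/8 = -1/8
  [2] +1/12 = 1/12
S = -1/24
C² = P²·S² = 1/30 ; C = -0.182574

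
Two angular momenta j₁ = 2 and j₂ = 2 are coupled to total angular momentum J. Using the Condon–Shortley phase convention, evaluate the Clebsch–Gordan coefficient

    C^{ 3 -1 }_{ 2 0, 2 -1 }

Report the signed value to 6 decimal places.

√[7·1!3!3!/8! · 2!2!1!3!2!4!] = √(36/5)
  +(−1)^0/∏(0,1,2,1,1,2)! = 1/4  (running 1/4)
  +(−1)^1/∏(1,0,1,0,2,3)! = -1/12  (running 1/6)
⟨..|..⟩ = √(36/5)·(1/6) = +0.447214

+√(1/5) ≈ +0.447214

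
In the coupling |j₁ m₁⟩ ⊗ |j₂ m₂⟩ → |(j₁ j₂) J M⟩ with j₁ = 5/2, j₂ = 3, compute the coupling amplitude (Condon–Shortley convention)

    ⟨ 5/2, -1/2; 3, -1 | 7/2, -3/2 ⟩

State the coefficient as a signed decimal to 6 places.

triangle: 2!×3!×4!/10! = 288/3628800
(j±m)!: 2!×3!×2!×4!×2!×5! = 138240
prefactor² = (2J+1)×Δ×N² = 3072/35
  k=0: +1/(0!×2!×3!×2!×0!×2!) = 1/48
  k=1: −1/(1!×1!×2!×1!×1!×3!) = -1/12
  k=2: +1/(2!×0!×1!×0!×2!×4!) = 1/96
Σ = -5/96  ⇒  CG² = 3072/35×(-5/96)² = 5/21
CG = −√(5/21) = -0.487950

−√(5/21) = -0.487950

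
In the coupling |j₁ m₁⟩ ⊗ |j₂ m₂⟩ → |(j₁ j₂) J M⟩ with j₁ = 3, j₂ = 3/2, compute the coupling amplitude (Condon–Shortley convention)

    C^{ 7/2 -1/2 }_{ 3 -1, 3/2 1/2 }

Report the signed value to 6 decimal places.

√[8·1!5!2!/9! · 2!4!2!1!3!4!] = √(512/7)
  +(−1)^0/∏(0,1,4,2,1,0)! = 1/48  (running 1/48)
  +(−1)^1/∏(1,0,3,1,2,1)! = -1/12  (running -1/16)
⟨..|..⟩ = √(512/7)·(-1/16) = -0.534522

−√(2/7) = -0.534522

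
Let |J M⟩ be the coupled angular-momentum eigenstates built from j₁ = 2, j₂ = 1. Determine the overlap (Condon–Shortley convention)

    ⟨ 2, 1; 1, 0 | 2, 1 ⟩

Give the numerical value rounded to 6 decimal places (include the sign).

j₁+j₂−J=1  J+j₁−j₂=3  J−j₁+j₂=1  j₁+j₂+J+1=6
(j₁±m₁, j₂±m₂, J±M) = (3,1,1,1,3,1)
P² = 3/2
sum k=0..1:
  [0] +1/2 = 1/2
  [1] −1/6 = -1/6
S = 1/3
C² = P²·S² = 1/6 ; C = +0.408248

+0.408248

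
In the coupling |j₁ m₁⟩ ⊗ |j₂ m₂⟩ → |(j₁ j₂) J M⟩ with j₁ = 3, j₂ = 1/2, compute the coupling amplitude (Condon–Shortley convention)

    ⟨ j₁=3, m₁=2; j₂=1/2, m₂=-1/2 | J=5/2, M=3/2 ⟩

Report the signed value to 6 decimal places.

j₁+j₂−J=1  J+j₁−j₂=5  J−j₁+j₂=0  j₁+j₂+J+1=7
(j₁±m₁, j₂±m₂, J±M) = (5,1,0,1,4,1)
P² = 2880/7
sum k=0..0:
  [0] +1/24 = 1/24
S = 1/24
C² = P²·S² = 5/7 ; C = +0.845154

+0.845154  (= +√(5/7))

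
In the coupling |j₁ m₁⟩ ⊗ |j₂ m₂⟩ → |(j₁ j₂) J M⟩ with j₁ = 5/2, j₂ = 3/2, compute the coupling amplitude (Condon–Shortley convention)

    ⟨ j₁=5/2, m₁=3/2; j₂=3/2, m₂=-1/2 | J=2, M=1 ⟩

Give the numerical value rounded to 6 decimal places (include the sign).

j₁+j₂−J=2  J+j₁−j₂=3  J−j₁+j₂=1  j₁+j₂+J+1=7
(j₁±m₁, j₂±m₂, J±M) = (4,1,1,2,3,1)
P² = 24/7
sum k=0..1:
  [0] +1/4 = 1/4
  [1] −1/6 = -1/6
S = 1/12
C² = P²·S² = 1/42 ; C = +0.154303

+√(1/42) = +0.154303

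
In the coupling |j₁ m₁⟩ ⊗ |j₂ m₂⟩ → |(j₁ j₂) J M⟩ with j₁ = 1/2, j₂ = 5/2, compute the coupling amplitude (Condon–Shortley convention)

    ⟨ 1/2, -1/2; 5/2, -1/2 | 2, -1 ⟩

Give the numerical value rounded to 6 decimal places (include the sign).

j₁+j₂−J=1  J+j₁−j₂=0  J−j₁+j₂=4  j₁+j₂+J+1=6
(j₁±m₁, j₂±m₂, J±M) = (0,1,2,3,1,3)
P² = 12
sum k=1..1:
  [1] −1/6 = -1/6
S = -1/6
C² = P²·S² = 1/3 ; C = -0.577350

-0.577350  (= −√(1/3))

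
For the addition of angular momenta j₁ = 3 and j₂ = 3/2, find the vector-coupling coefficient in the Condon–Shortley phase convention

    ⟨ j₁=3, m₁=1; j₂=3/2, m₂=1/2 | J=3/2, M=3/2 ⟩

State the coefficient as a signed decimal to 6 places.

j₁+j₂−J=3  J+j₁−j₂=3  J−j₁+j₂=0  j₁+j₂+J+1=7
(j₁±m₁, j₂±m₂, J±M) = (4,2,2,1,3,0)
P² = 576/35
sum k=2..2:
  [2] +1/12 = 1/12
S = 1/12
C² = P²·S² = 4/35 ; C = +0.338062

+0.338062  (= +√(4/35))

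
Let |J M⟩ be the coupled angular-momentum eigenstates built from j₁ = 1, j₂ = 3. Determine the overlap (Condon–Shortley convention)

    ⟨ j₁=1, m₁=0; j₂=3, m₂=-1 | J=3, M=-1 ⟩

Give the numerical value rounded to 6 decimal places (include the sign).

+√(1/12) = +0.288675

triangle: 1!·1!·5!/8! = 120/40320
(j±m)!: 1!·1!·2!·4!·2!·4! = 2304
prefactor² = (2J+1)·Δ·N² = 48
  k=0: +1/(0!·1!·1!·2!·0!·3!) = 1/12
  k=1: −1/(1!·0!·0!·1!·1!·4!) = -1/24
Σ = 1/24  ⇒  CG² = 48·1/24² = 1/12
CG = +√(1/12) = +0.288675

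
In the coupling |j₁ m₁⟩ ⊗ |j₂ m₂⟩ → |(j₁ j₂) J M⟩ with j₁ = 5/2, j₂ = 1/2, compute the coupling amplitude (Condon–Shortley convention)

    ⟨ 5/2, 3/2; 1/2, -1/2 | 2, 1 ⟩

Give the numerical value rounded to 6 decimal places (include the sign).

j₁+j₂−J=1  J+j₁−j₂=4  J−j₁+j₂=0  j₁+j₂+J+1=6
(j₁±m₁, j₂±m₂, J±M) = (4,1,0,1,3,1)
P² = 24
sum k=0..0:
  [0] +1/6 = 1/6
S = 1/6
C² = P²·S² = 2/3 ; C = +0.816497

+0.816497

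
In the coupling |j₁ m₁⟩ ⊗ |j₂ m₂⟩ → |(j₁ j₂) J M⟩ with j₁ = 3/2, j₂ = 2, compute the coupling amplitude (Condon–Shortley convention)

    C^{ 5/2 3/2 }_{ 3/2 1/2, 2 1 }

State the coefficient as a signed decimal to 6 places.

√[6·1!2!3!/7! · 2!1!3!1!4!1!] = √(144/35)
  +(−1)^0/∏(0,1,1,3,1,0)! = 1/6  (running 1/6)
  +(−1)^1/∏(1,0,0,2,2,1)! = -1/4  (running -1/12)
⟨..|..⟩ = √(144/35)·(-1/12) = -0.169031

-0.169031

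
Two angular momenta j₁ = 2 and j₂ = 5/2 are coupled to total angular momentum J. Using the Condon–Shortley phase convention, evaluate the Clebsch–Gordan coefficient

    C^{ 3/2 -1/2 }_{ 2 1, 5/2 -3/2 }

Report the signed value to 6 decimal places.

triangle: 3!×1!×2!/7! = 12/5040
(j±m)!: 3!×1!×1!×4!×1!×2! = 288
prefactor² = (2J+1)×Δ×N² = 96/35
  k=0: +1/(0!×3!×1!×1!×0!×1!) = 1/6
  k=1: −1/(1!×2!×0!×0!×1!×2!) = -1/4
Σ = -1/12  ⇒  CG² = 96/35×(-1/12)² = 2/105
CG = −√(2/105) = -0.138013

−√(2/105) = -0.138013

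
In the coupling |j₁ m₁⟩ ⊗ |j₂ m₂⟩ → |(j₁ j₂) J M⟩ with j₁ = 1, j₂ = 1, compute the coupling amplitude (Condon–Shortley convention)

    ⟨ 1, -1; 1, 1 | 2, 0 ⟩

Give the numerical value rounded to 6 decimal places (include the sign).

j₁+j₂−J=0  J+j₁−j₂=2  J−j₁+j₂=2  j₁+j₂+J+1=5
(j₁±m₁, j₂±m₂, J±M) = (0,2,2,0,2,2)
P² = 8/3
sum k=0..0:
  [0] +1/4 = 1/4
S = 1/4
C² = P²·S² = 1/6 ; C = +0.408248

+√(1/6) ≈ +0.408248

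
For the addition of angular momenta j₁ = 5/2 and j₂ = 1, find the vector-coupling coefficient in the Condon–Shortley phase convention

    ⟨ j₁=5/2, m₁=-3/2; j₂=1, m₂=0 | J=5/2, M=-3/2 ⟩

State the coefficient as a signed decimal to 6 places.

-0.507093  (= −√(9/35))

√[6·1!4!1!/7! · 1!4!1!1!1!4!] = √(576/35)
  +(−1)^0/∏(0,1,4,1,0,0)! = 1/24  (running 1/24)
  +(−1)^1/∏(1,0,3,0,1,1)! = -1/6  (running -1/8)
⟨..|..⟩ = √(576/35)·(-1/8) = -0.507093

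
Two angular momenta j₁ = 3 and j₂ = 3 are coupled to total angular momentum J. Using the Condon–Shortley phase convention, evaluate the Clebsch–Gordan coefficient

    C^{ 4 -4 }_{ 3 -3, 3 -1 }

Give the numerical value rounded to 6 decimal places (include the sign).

√[9·2!4!4!/11! · 0!6!2!4!0!8!] = √(3981312/11)
  +(−1)^2/∏(2,0,4,0,0,4)! = 1/1152  (running 1/1152)
⟨..|..⟩ = √(3981312/11)·(1/1152) = +0.522233

+√(3/11) ≈ +0.522233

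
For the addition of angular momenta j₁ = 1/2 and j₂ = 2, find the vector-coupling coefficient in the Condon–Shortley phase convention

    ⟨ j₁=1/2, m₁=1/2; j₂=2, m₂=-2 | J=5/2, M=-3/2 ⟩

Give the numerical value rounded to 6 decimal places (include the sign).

j₁+j₂−J=0  J+j₁−j₂=1  J−j₁+j₂=4  j₁+j₂+J+1=6
(j₁±m₁, j₂±m₂, J±M) = (1,0,0,4,1,4)
P² = 576/5
sum k=0..0:
  [0] +1/24 = 1/24
S = 1/24
C² = P²·S² = 1/5 ; C = +0.447214

+0.447214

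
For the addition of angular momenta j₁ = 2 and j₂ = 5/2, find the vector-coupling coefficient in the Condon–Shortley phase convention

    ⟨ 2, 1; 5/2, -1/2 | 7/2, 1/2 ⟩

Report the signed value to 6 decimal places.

+√(14/45) ≈ +0.557773

j₁+j₂−J=1  J+j₁−j₂=3  J−j₁+j₂=4  j₁+j₂+J+1=9
(j₁±m₁, j₂±m₂, J±M) = (3,1,2,3,4,3)
P² = 1152/35
sum k=0..1:
  [0] +1/8 = 1/8
  [1] −1/36 = -1/36
S = 7/72
C² = P²·S² = 14/45 ; C = +0.557773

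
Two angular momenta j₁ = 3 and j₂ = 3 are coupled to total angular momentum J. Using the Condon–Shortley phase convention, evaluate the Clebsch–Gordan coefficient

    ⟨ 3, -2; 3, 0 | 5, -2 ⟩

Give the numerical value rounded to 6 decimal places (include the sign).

j₁+j₂−J=1  J+j₁−j₂=5  J−j₁+j₂=5  j₁+j₂+J+1=12
(j₁±m₁, j₂±m₂, J±M) = (1,5,3,3,3,7)
P² = 43200
sum k=0..1:
  [0] +1/1440 = 1/1440
  [1] −1/288 = -1/288
S = -1/360
C² = P²·S² = 1/3 ; C = -0.577350

−√(1/3) ≈ -0.577350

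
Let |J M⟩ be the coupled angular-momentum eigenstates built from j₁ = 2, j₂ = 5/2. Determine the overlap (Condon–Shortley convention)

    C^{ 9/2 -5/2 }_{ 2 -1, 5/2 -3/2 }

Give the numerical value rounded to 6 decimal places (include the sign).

j₁+j₂−J=0  J+j₁−j₂=4  J−j₁+j₂=5  j₁+j₂+J+1=10
(j₁±m₁, j₂±m₂, J±M) = (1,3,1,4,2,7)
P² = 11520
sum k=0..0:
  [0] +1/144 = 1/144
S = 1/144
C² = P²·S² = 5/9 ; C = +0.745356

+0.745356  (= +√(5/9))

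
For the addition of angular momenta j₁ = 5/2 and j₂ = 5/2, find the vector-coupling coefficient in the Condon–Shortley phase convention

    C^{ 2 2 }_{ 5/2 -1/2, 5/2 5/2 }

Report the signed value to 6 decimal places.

√[5·3!2!2!/8! · 2!3!5!0!4!0!] = √(720/7)
  +(−1)^3/∏(3,0,0,2,2,0)! = -1/24  (running -1/24)
⟨..|..⟩ = √(720/7)·(-1/24) = -0.422577

−√(5/28) ≈ -0.422577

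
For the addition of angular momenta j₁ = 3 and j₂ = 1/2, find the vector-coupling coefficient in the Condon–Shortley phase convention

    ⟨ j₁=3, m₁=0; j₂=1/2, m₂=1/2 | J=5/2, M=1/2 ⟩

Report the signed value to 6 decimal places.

triangle: 1!·5!·0!/7! = 120/5040
(j±m)!: 3!·3!·1!·0!·3!·2! = 432
prefactor² = (2J+1)·Δ·N² = 432/7
  k=1: −1/(1!·0!·2!·0!·3!·0!) = -1/12
Σ = -1/12  ⇒  CG² = 432/7·(-1/12)² = 3/7
CG = −√(3/7) = -0.654654

-0.654654  (= −√(3/7))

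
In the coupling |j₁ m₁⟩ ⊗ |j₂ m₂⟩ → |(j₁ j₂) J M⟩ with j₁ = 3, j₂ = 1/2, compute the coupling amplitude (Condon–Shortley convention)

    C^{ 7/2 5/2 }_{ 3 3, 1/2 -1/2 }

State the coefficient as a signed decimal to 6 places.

j₁+j₂−J=0  J+j₁−j₂=6  J−j₁+j₂=1  j₁+j₂+J+1=8
(j₁±m₁, j₂±m₂, J±M) = (6,0,0,1,6,1)
P² = 518400/7
sum k=0..0:
  [0] +1/720 = 1/720
S = 1/720
C² = P²·S² = 1/7 ; C = +0.377964

+0.377964  (= +√(1/7))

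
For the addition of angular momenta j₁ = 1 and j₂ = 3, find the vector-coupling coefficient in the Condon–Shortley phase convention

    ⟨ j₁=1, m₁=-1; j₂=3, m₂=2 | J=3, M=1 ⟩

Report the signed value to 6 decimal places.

√[7·1!1!5!/8! · 0!2!5!1!4!2!] = √(240)
  +(−1)^1/∏(1,0,1,4,0,1)! = -1/24  (running -1/24)
⟨..|..⟩ = √(240)·(-1/24) = -0.645497

-0.645497  (= −√(5/12))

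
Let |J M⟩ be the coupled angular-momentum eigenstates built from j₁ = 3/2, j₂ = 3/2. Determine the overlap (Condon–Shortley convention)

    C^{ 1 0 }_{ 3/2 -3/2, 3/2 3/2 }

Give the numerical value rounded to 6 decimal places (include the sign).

j₁+j₂−J=2  J+j₁−j₂=1  J−j₁+j₂=1  j₁+j₂+J+1=5
(j₁±m₁, j₂±m₂, J±M) = (0,3,3,0,1,1)
P² = 9/5
sum k=2..2:
  [2] +1/2 = 1/2
S = 1/2
C² = P²·S² = 9/20 ; C = +0.670820

+√(9/20) ≈ +0.670820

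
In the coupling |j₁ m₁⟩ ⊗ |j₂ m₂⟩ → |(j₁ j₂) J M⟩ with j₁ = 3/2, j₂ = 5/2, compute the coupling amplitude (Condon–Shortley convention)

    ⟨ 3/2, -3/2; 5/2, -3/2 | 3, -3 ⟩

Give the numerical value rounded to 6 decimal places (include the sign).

-0.612372  (= −√(3/8))

triangle: 1!*2!*4!/8! = 48/40320
(j±m)!: 0!*3!*1!*4!*0!*6! = 103680
prefactor² = (2J+1)*Δ*N² = 864
  k=1: −1/(1!*0!*2!*0!*0!*4!) = -1/48
Σ = -1/48  ⇒  CG² = 864*(-1/48)² = 3/8
CG = −√(3/8) = -0.612372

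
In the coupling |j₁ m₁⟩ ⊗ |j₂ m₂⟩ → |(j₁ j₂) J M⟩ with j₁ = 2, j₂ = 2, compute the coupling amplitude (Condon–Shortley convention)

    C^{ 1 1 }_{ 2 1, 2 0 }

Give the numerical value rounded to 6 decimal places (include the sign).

-0.547723  (= −√(3/10))

√[3·3!1!1!/6! · 3!1!2!2!2!0!] = √(6/5)
  +(−1)^1/∏(1,2,0,1,1,0)! = -1/2  (running -1/2)
⟨..|..⟩ = √(6/5)·(-1/2) = -0.547723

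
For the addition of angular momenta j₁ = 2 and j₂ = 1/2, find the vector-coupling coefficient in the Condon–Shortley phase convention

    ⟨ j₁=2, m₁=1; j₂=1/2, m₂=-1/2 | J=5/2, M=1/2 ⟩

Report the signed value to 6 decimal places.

+√(2/5) = +0.632456

j₁+j₂−J=0  J+j₁−j₂=4  J−j₁+j₂=1  j₁+j₂+J+1=6
(j₁±m₁, j₂±m₂, J±M) = (3,1,0,1,3,2)
P² = 72/5
sum k=0..0:
  [0] +1/6 = 1/6
S = 1/6
C² = P²·S² = 2/5 ; C = +0.632456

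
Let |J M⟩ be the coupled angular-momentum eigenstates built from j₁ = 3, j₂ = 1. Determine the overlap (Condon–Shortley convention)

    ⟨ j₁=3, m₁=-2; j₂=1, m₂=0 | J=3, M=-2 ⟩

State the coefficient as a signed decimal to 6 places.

−√(1/3) ≈ -0.577350

√[7·1!5!1!/8! · 1!5!1!1!1!5!] = √(300)
  +(−1)^0/∏(0,1,5,1,0,0)! = 1/120  (running 1/120)
  +(−1)^1/∏(1,0,4,0,1,1)! = -1/24  (running -1/30)
⟨..|..⟩ = √(300)·(-1/30) = -0.577350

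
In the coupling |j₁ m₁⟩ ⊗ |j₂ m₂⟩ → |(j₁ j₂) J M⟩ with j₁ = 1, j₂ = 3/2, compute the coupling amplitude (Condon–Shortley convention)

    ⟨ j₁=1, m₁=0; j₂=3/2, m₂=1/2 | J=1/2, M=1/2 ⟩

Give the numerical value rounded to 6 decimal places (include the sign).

−√(1/3) = -0.577350

√[2·2!0!1!/4! · 1!1!2!1!1!0!] = √(1/3)
  +(−1)^1/∏(1,1,0,1,0,0)! = -1  (running -1)
⟨..|..⟩ = √(1/3)·(-1) = -0.577350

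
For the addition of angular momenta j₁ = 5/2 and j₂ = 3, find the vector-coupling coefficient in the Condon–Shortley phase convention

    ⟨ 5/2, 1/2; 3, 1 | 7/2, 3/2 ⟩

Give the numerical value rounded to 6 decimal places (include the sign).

j₁+j₂−J=2  J+j₁−j₂=3  J−j₁+j₂=4  j₁+j₂+J+1=10
(j₁±m₁, j₂±m₂, J±M) = (3,2,4,2,5,2)
P² = 3072/35
sum k=0..2:
  [0] +1/96 = 1/96
  [1] −1/12 = -1/12
  [2] +1/48 = 1/48
S = -5/96
C² = P²·S² = 5/21 ; C = -0.487950

-0.487950  (= −√(5/21))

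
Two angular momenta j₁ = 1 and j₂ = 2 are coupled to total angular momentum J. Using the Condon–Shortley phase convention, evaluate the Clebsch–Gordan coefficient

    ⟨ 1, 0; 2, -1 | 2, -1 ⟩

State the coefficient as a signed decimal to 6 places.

j₁+j₂−J=1  J+j₁−j₂=1  J−j₁+j₂=3  j₁+j₂+J+1=6
(j₁±m₁, j₂±m₂, J±M) = (1,1,1,3,1,3)
P² = 3/2
sum k=0..1:
  [0] +1/2 = 1/2
  [1] −1/6 = -1/6
S = 1/3
C² = P²·S² = 1/6 ; C = +0.408248

+√(1/6) ≈ +0.408248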